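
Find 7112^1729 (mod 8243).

7112^1 ≡ 7112 (mod 8243)
7112^2 ≡ 7112^2 = 50580544 ≡ 1496 (mod 8243)
7112^4 ≡ 1496^2 = 2238016 ≡ 4163 (mod 8243)
7112^8 ≡ 4163^2 = 17330569 ≡ 3783 (mod 8243)
7112^16 ≡ 3783^2 = 14311089 ≡ 1241 (mod 8243)
7112^32 ≡ 1241^2 = 1540081 ≡ 6883 (mod 8243)
7112^64 ≡ 6883^2 = 47375689 ≡ 3168 (mod 8243)
7112^128 ≡ 3168^2 = 10036224 ≡ 4493 (mod 8243)
7112^256 ≡ 4493^2 = 20187049 ≡ 8185 (mod 8243)
7112^512 ≡ 8185^2 = 66994225 ≡ 3364 (mod 8243)
7112^1024 ≡ 3364^2 = 11316496 ≡ 7100 (mod 8243)
7112^1729 = 7112^1024 * 7112^512 * 7112^128 * 7112^64 * 7112^1 ≡ 7100 * 3364 * 4493 * 3168 * 7112 (mod 8243).
Accumulate the product:
7100 * 3364 = 23884400 ≡ 4429
4429 * 4493 = 19899497 ≡ 895
895 * 3168 = 2835360 ≡ 8011
8011 * 7112 = 56974232 ≡ 6859

6859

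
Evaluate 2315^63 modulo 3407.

2066

Using repeated squaring:
2315^1 ≡ 2315 (mod 3407)
2315^2 ≡ 2315^2 = 5359225 ≡ 14 (mod 3407)
2315^4 ≡ 14^2 = 196 (mod 3407)
2315^8 ≡ 196^2 = 38416 ≡ 939 (mod 3407)
2315^16 ≡ 939^2 = 881721 ≡ 2715 (mod 3407)
2315^32 ≡ 2715^2 = 7371225 ≡ 1884 (mod 3407)
2315^63 = 2315^32 × 2315^16 × 2315^8 × 2315^4 × 2315^2 × 2315^1 ≡ 1884 × 2715 × 939 × 196 × 14 × 2315 (mod 3407).
Accumulate the product:
1884 × 2715 = 5115060 ≡ 1153
1153 × 939 = 1082667 ≡ 2648
2648 × 196 = 519008 ≡ 1144
1144 × 14 = 16016 ≡ 2388
2388 × 2315 = 5528220 ≡ 2066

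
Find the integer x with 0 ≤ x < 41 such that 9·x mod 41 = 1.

32

Run the extended Euclidean algorithm:
41 = 4×9 + 5
9 = 1×5 + 4
5 = 1×4 + 1
4 = 4×1 + 0
gcd(9, 41) = 1, so the inverse exists.
Bézout: 1 = 2×41 − 9×9.
So 9⁻¹ ≡ −9 ≡ 32 (mod 41).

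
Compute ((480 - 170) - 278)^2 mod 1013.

11

480 - 170 = 310
310 - 278 = 32
(32)^2 ≡ 11 (mod 1013)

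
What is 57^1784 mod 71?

5

By square-and-multiply:
57^1 ≡ 57 (mod 71)
57^2 ≡ 57^2 = 3249 ≡ 54 (mod 71)
57^4 ≡ 54^2 = 2916 ≡ 5 (mod 71)
57^8 ≡ 5^2 = 25 (mod 71)
57^16 ≡ 25^2 = 625 ≡ 57 (mod 71)
57^32 ≡ 57^2 = 3249 ≡ 54 (mod 71)
57^64 ≡ 54^2 = 2916 ≡ 5 (mod 71)
57^128 ≡ 5^2 = 25 (mod 71)
57^256 ≡ 25^2 = 625 ≡ 57 (mod 71)
57^512 ≡ 57^2 = 3249 ≡ 54 (mod 71)
57^1024 ≡ 54^2 = 2916 ≡ 5 (mod 71)
57^1784 = 57^1024 · 57^512 · 57^128 · 57^64 · 57^32 · 57^16 · 57^8 ≡ 5 · 54 · 25 · 5 · 54 · 57 · 25 (mod 71).
Accumulate the product:
5 · 54 = 270 ≡ 57
57 · 25 = 1425 ≡ 5
5 · 5 = 25
25 · 54 = 1350 ≡ 1
1 · 57 = 57
57 · 25 = 1425 ≡ 5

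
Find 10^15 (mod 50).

0

15 in binary is 1111, i.e. 15 = 8 + 4 + 2 + 1.
10^1 ≡ 10 (mod 50)
10^2 ≡ 10^2 = 100 ≡ 0 (mod 50)
10^4 ≡ 0^2 = 0 (mod 50)
10^8 ≡ 0^2 = 0 (mod 50)
10^15 = 10^8 * 10^4 * 10^2 * 10^1 ≡ 0 * 0 * 0 * 10 (mod 50).
Accumulate the product:
0 * 0 = 0
0 * 0 = 0
0 * 10 = 0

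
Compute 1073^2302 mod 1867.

Using repeated squaring:
2302 in binary is 100011111110, i.e. 2302 = 2048 + 128 + 64 + 32 + 16 + 8 + 4 + 2.
1073^1 ≡ 1073 (mod 1867)
1073^2 ≡ 1073^2 = 1151329 ≡ 1257 (mod 1867)
1073^4 ≡ 1257^2 = 1580049 ≡ 567 (mod 1867)
1073^8 ≡ 567^2 = 321489 ≡ 365 (mod 1867)
1073^16 ≡ 365^2 = 133225 ≡ 668 (mod 1867)
1073^32 ≡ 668^2 = 446224 ≡ 11 (mod 1867)
1073^64 ≡ 11^2 = 121 (mod 1867)
1073^128 ≡ 121^2 = 14641 ≡ 1572 (mod 1867)
1073^256 ≡ 1572^2 = 2471184 ≡ 1143 (mod 1867)
1073^512 ≡ 1143^2 = 1306449 ≡ 1416 (mod 1867)
1073^1024 ≡ 1416^2 = 2005056 ≡ 1765 (mod 1867)
1073^2048 ≡ 1765^2 = 3115225 ≡ 1069 (mod 1867)
1073^2302 = 1073^2048 * 1073^128 * 1073^64 * 1073^32 * 1073^16 * 1073^8 * 1073^4 * 1073^2 ≡ 1069 * 1572 * 121 * 11 * 668 * 365 * 567 * 1257 (mod 1867).
Accumulate the product:
1069 * 1572 = 1680468 ≡ 168
168 * 121 = 20328 ≡ 1658
1658 * 11 = 18238 ≡ 1435
1435 * 668 = 958580 ≡ 809
809 * 365 = 295285 ≡ 299
299 * 567 = 169533 ≡ 1503
1503 * 1257 = 1889271 ≡ 1734

1734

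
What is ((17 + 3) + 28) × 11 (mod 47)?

17 + 3 = 20
20 + 28 = 48 ≡ 1 (mod 47)
1 × 11 = 11

11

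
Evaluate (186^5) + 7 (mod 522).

367

(186)^5 ≡ 360 (mod 522)
360 + 7 = 367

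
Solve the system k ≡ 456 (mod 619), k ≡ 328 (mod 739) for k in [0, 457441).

619⁻¹ mod 739: 619*117 ≡ 1 (mod 739), so 619⁻¹ ≡ 117.
k = 456 + 619*((328 − 456)*117 mod 739) = 456 + 619*543 = 336573.

336573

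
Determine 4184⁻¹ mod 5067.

Apply the Euclidean algorithm and back-substitute:
5067 = 1*4184 + 883
4184 = 4*883 + 652
883 = 1*652 + 231
652 = 2*231 + 190
231 = 1*190 + 41
190 = 4*41 + 26
41 = 1*26 + 15
26 = 1*15 + 11
15 = 1*11 + 4
11 = 2*4 + 3
4 = 1*3 + 1
3 = 3*1 + 0
gcd(4184, 5067) = 1, so the inverse exists.
Back-substitute for 1:
1 = 1*4 − 1*3
  = −1*11 + 3*4
  = 3*15 − 4*11
  = −4*26 + 7*15
  = 7*41 − 11*26
  = −11*190 + 51*41
  = 51*231 − 62*190
  = −62*652 + 175*231
  = 175*883 − 237*652
  = −237*4184 + 1123*883
  = 1123*5067 − 1360*4184
So 4184⁻¹ ≡ −1360 ≡ 3707 (mod 5067).

3707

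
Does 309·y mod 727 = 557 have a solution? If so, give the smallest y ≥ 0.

470

gcd(309, 727) = 1, so a unique solution mod 727 exists.
309⁻¹ ≡ 40 (mod 727).
y ≡ 40·557 ≡ 470 (mod 727).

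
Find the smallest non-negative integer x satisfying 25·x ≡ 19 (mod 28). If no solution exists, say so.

3

gcd(25, 28) = 1, so a unique solution mod 28 exists.
25⁻¹ ≡ 9 (mod 28).
x ≡ 9·19 ≡ 3 (mod 28).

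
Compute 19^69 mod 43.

32

Using repeated squaring:
19^1 ≡ 19 (mod 43)
19^2 ≡ 19^2 = 361 ≡ 17 (mod 43)
19^4 ≡ 17^2 = 289 ≡ 31 (mod 43)
19^8 ≡ 31^2 = 961 ≡ 15 (mod 43)
19^16 ≡ 15^2 = 225 ≡ 10 (mod 43)
19^32 ≡ 10^2 = 100 ≡ 14 (mod 43)
19^64 ≡ 14^2 = 196 ≡ 24 (mod 43)
19^69 = 19^64 × 19^4 × 19^1 ≡ 24 × 31 × 19 (mod 43).
Accumulate the product:
24 × 31 = 744 ≡ 13
13 × 19 = 247 ≡ 32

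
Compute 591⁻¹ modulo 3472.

3472 = 5×591 + 517
591 = 1×517 + 74
517 = 6×74 + 73
74 = 1×73 + 1
73 = 73×1 + 0
gcd(591, 3472) = 1, so the inverse exists.
Bézout: 1 = −8×3472 + 47×591.
So 591⁻¹ ≡ 47 (mod 3472).

47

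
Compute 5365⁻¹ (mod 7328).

4573

Apply the Euclidean algorithm and back-substitute:
7328 = 1*5365 + 1963
5365 = 2*1963 + 1439
1963 = 1*1439 + 524
1439 = 2*524 + 391
524 = 1*391 + 133
391 = 2*133 + 125
133 = 1*125 + 8
125 = 15*8 + 5
8 = 1*5 + 3
5 = 1*3 + 2
3 = 1*2 + 1
2 = 2*1 + 0
gcd(5365, 7328) = 1, so the inverse exists.
Back-substitute for 1:
1 = 1*3 − 1*2
  = −1*5 + 2*3
  = 2*8 − 3*5
  = −3*125 + 47*8
  = 47*133 − 50*125
  = −50*391 + 147*133
  = 147*524 − 197*391
  = −197*1439 + 541*524
  = 541*1963 − 738*1439
  = −738*5365 + 2017*1963
  = 2017*7328 − 2755*5365
So 5365⁻¹ ≡ −2755 ≡ 4573 (mod 7328).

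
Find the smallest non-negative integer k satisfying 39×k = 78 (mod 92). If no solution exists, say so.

2

gcd(39, 92) = 1, so a unique solution mod 92 exists.
39⁻¹ ≡ 59 (mod 92).
k ≡ 59×78 ≡ 2 (mod 92).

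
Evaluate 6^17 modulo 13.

Compute successive squares:
17 in binary is 10001, i.e. 17 = 16 + 1.
6^1 ≡ 6 (mod 13)
6^2 ≡ 6^2 = 36 ≡ 10 (mod 13)
6^4 ≡ 10^2 = 100 ≡ 9 (mod 13)
6^8 ≡ 9^2 = 81 ≡ 3 (mod 13)
6^16 ≡ 3^2 = 9 (mod 13)
6^17 = 6^16 × 6^1 ≡ 9 × 6 (mod 13).
9 × 6 = 54 ≡ 2 (mod 13).

2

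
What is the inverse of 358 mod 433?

Apply the Euclidean algorithm and back-substitute:
433 = 1·358 + 75
358 = 4·75 + 58
75 = 1·58 + 17
58 = 3·17 + 7
17 = 2·7 + 3
7 = 2·3 + 1
3 = 3·1 + 0
gcd(358, 433) = 1, so the inverse exists.
Back-substitute for 1:
1 = 1·7 − 2·3
  = −2·17 + 5·7
  = 5·58 − 17·17
  = −17·75 + 22·58
  = 22·358 − 105·75
  = −105·433 + 127·358
So 358⁻¹ ≡ 127 (mod 433).

127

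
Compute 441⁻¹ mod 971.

240

Run the extended Euclidean algorithm:
971 = 2·441 + 89
441 = 4·89 + 85
89 = 1·85 + 4
85 = 21·4 + 1
4 = 4·1 + 0
gcd(441, 971) = 1, so the inverse exists.
Bézout: 1 = −109·971 + 240·441.
So 441⁻¹ ≡ 240 (mod 971).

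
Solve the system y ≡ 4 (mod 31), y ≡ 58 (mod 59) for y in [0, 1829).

31⁻¹ mod 59: 31·40 ≡ 1 (mod 59), so 31⁻¹ ≡ 40.
y = 4 + 31·((58 − 4)·40 mod 59) = 4 + 31·36 = 1120.
Check: 1120 mod 31 = 4, 1120 mod 59 = 58. ✓

1120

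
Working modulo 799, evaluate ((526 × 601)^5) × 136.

526 × 601 = 316126 ≡ 521 (mod 799)
(521)^5 ≡ 554 (mod 799)
554 × 136 = 75344 ≡ 238 (mod 799)

238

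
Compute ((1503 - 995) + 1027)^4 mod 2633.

1312

1503 - 995 = 508
508 + 1027 = 1535
(1535)^4 ≡ 1312 (mod 2633)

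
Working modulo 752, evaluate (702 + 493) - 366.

702 + 493 = 1195 ≡ 443 (mod 752)
443 - 366 = 77

77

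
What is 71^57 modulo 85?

Compute successive squares:
57 in binary is 111001, i.e. 57 = 32 + 16 + 8 + 1.
71^1 ≡ 71 (mod 85)
71^2 ≡ 71^2 = 5041 ≡ 26 (mod 85)
71^4 ≡ 26^2 = 676 ≡ 81 (mod 85)
71^8 ≡ 81^2 = 6561 ≡ 16 (mod 85)
71^16 ≡ 16^2 = 256 ≡ 1 (mod 85)
71^32 ≡ 1^2 = 1 (mod 85)
71^57 = 71^32 · 71^16 · 71^8 · 71^1 ≡ 1 · 1 · 16 · 71 (mod 85).
Accumulate the product:
1 · 1 = 1
1 · 16 = 16
16 · 71 = 1136 ≡ 31

31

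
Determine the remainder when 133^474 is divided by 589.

474 in binary is 111011010, i.e. 474 = 256 + 128 + 64 + 16 + 8 + 2.
133^1 ≡ 133 (mod 589)
133^2 ≡ 133^2 = 17689 ≡ 19 (mod 589)
133^4 ≡ 19^2 = 361 (mod 589)
133^8 ≡ 361^2 = 130321 ≡ 152 (mod 589)
133^16 ≡ 152^2 = 23104 ≡ 133 (mod 589)
133^32 ≡ 133^2 = 17689 ≡ 19 (mod 589)
133^64 ≡ 19^2 = 361 (mod 589)
133^128 ≡ 361^2 = 130321 ≡ 152 (mod 589)
133^256 ≡ 152^2 = 23104 ≡ 133 (mod 589)
133^474 = 133^256 · 133^128 · 133^64 · 133^16 · 133^8 · 133^2 ≡ 133 · 152 · 361 · 133 · 152 · 19 (mod 589).
Accumulate the product:
133 · 152 = 20216 ≡ 190
190 · 361 = 68590 ≡ 266
266 · 133 = 35378 ≡ 38
38 · 152 = 5776 ≡ 475
475 · 19 = 9025 ≡ 190

190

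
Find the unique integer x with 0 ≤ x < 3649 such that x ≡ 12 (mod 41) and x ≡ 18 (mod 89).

41⁻¹ mod 89: 41×76 ≡ 1 (mod 89), so 41⁻¹ ≡ 76.
x = 12 + 41×((18 − 12)×76 mod 89) = 12 + 41×11 = 463.
Check: 463 mod 41 = 12, 463 mod 89 = 18. ✓

463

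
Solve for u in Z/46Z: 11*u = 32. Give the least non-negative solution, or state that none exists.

28

gcd(11, 46) = 1, so a unique solution mod 46 exists.
11⁻¹ ≡ 21 (mod 46).
u ≡ 21*32 ≡ 28 (mod 46).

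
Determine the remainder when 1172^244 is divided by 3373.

Using repeated squaring:
244 in binary is 11110100, i.e. 244 = 128 + 64 + 32 + 16 + 4.
1172^1 ≡ 1172 (mod 3373)
1172^2 ≡ 1172^2 = 1373584 ≡ 773 (mod 3373)
1172^4 ≡ 773^2 = 597529 ≡ 508 (mod 3373)
1172^8 ≡ 508^2 = 258064 ≡ 1716 (mod 3373)
1172^16 ≡ 1716^2 = 2944656 ≡ 27 (mod 3373)
1172^32 ≡ 27^2 = 729 (mod 3373)
1172^64 ≡ 729^2 = 531441 ≡ 1880 (mod 3373)
1172^128 ≡ 1880^2 = 3534400 ≡ 2869 (mod 3373)
1172^244 = 1172^128 × 1172^64 × 1172^32 × 1172^16 × 1172^4 ≡ 2869 × 1880 × 729 × 27 × 508 (mod 3373).
Accumulate the product:
2869 × 1880 = 5393720 ≡ 293
293 × 729 = 213597 ≡ 1098
1098 × 27 = 29646 ≡ 2662
2662 × 508 = 1352296 ≡ 3096

3096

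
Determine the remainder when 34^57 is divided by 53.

34^1 ≡ 34 (mod 53)
34^2 ≡ 34^2 = 1156 ≡ 43 (mod 53)
34^4 ≡ 43^2 = 1849 ≡ 47 (mod 53)
34^8 ≡ 47^2 = 2209 ≡ 36 (mod 53)
34^16 ≡ 36^2 = 1296 ≡ 24 (mod 53)
34^32 ≡ 24^2 = 576 ≡ 46 (mod 53)
34^57 = 34^32 * 34^16 * 34^8 * 34^1 ≡ 46 * 24 * 36 * 34 (mod 53).
Accumulate the product:
46 * 24 = 1104 ≡ 44
44 * 36 = 1584 ≡ 47
47 * 34 = 1598 ≡ 8

8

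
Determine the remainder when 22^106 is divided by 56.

8

22^1 ≡ 22 (mod 56)
22^2 ≡ 22^2 = 484 ≡ 36 (mod 56)
22^4 ≡ 36^2 = 1296 ≡ 8 (mod 56)
22^8 ≡ 8^2 = 64 ≡ 8 (mod 56)
22^16 ≡ 8^2 = 64 ≡ 8 (mod 56)
22^32 ≡ 8^2 = 64 ≡ 8 (mod 56)
22^64 ≡ 8^2 = 64 ≡ 8 (mod 56)
22^106 = 22^64 · 22^32 · 22^8 · 22^2 ≡ 8 · 8 · 8 · 36 (mod 56).
Accumulate the product:
8 · 8 = 64 ≡ 8
8 · 8 = 64 ≡ 8
8 · 36 = 288 ≡ 8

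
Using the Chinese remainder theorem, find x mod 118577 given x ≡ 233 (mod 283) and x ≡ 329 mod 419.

283⁻¹ mod 419: 283×305 ≡ 1 (mod 419), so 283⁻¹ ≡ 305.
x = 233 + 283×((329 − 233)×305 mod 419) = 233 + 283×369 = 104660.

104660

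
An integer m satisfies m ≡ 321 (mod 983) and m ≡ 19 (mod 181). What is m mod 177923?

137941

983⁻¹ mod 181: 983×123 ≡ 1 (mod 181), so 983⁻¹ ≡ 123.
m = 321 + 983×((19 − 321)×123 mod 181) = 321 + 983×140 = 137941.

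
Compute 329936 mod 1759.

329936 = 187·1759 + 1003, so 329936 ≡ 1003 (mod 1759).

1003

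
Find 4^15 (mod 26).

12

By square-and-multiply:
15 in binary is 1111, i.e. 15 = 8 + 4 + 2 + 1.
4^1 ≡ 4 (mod 26)
4^2 ≡ 4^2 = 16 (mod 26)
4^4 ≡ 16^2 = 256 ≡ 22 (mod 26)
4^8 ≡ 22^2 = 484 ≡ 16 (mod 26)
4^15 = 4^8 · 4^4 · 4^2 · 4^1 ≡ 16 · 22 · 16 · 4 (mod 26).
Accumulate the product:
16 · 22 = 352 ≡ 14
14 · 16 = 224 ≡ 16
16 · 4 = 64 ≡ 12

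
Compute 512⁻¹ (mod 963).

521

963 = 1*512 + 451
512 = 1*451 + 61
451 = 7*61 + 24
61 = 2*24 + 13
24 = 1*13 + 11
13 = 1*11 + 2
11 = 5*2 + 1
2 = 2*1 + 0
gcd(512, 963) = 1, so the inverse exists.
Bézout: 1 = 235*963 − 442*512.
So 512⁻¹ ≡ −442 ≡ 521 (mod 963).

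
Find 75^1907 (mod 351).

108

Using repeated squaring:
1907 in binary is 11101110011, i.e. 1907 = 1024 + 512 + 256 + 64 + 32 + 16 + 2 + 1.
75^1 ≡ 75 (mod 351)
75^2 ≡ 75^2 = 5625 ≡ 9 (mod 351)
75^4 ≡ 9^2 = 81 (mod 351)
75^8 ≡ 81^2 = 6561 ≡ 243 (mod 351)
75^16 ≡ 243^2 = 59049 ≡ 81 (mod 351)
75^32 ≡ 81^2 = 6561 ≡ 243 (mod 351)
75^64 ≡ 243^2 = 59049 ≡ 81 (mod 351)
75^128 ≡ 81^2 = 6561 ≡ 243 (mod 351)
75^256 ≡ 243^2 = 59049 ≡ 81 (mod 351)
75^512 ≡ 81^2 = 6561 ≡ 243 (mod 351)
75^1024 ≡ 243^2 = 59049 ≡ 81 (mod 351)
75^1907 = 75^1024 * 75^512 * 75^256 * 75^64 * 75^32 * 75^16 * 75^2 * 75^1 ≡ 81 * 243 * 81 * 81 * 243 * 81 * 9 * 75 (mod 351).
Accumulate the product:
81 * 243 = 19683 ≡ 27
27 * 81 = 2187 ≡ 81
81 * 81 = 6561 ≡ 243
243 * 243 = 59049 ≡ 81
81 * 81 = 6561 ≡ 243
243 * 9 = 2187 ≡ 81
81 * 75 = 6075 ≡ 108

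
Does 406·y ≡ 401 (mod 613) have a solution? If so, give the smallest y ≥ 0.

gcd(406, 613) = 1, so a unique solution mod 613 exists.
406⁻¹ ≡ 536 (mod 613).
y ≡ 536·401 ≡ 386 (mod 613).

386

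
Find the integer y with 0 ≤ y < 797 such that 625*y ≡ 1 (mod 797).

Apply the Euclidean algorithm and back-substitute:
797 = 1·625 + 172
625 = 3·172 + 109
172 = 1·109 + 63
109 = 1·63 + 46
63 = 1·46 + 17
46 = 2·17 + 12
17 = 1·12 + 5
12 = 2·5 + 2
5 = 2·2 + 1
2 = 2·1 + 0
gcd(625, 797) = 1, so the inverse exists.
Back-substitute for 1:
1 = 1·5 − 2·2
  = −2·12 + 5·5
  = 5·17 − 7·12
  = −7·46 + 19·17
  = 19·63 − 26·46
  = −26·109 + 45·63
  = 45·172 − 71·109
  = −71·625 + 258·172
  = 258·797 − 329·625
So 625⁻¹ ≡ −329 ≡ 468 (mod 797).

468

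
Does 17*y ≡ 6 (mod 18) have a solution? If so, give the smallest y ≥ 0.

12

gcd(17, 18) = 1, so a unique solution mod 18 exists.
17⁻¹ ≡ 17 (mod 18).
y ≡ 17*6 ≡ 12 (mod 18).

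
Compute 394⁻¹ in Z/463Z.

208

By the extended Euclidean algorithm:
463 = 1·394 + 69
394 = 5·69 + 49
69 = 1·49 + 20
49 = 2·20 + 9
20 = 2·9 + 2
9 = 4·2 + 1
2 = 2·1 + 0
gcd(394, 463) = 1, so the inverse exists.
Back-substitute for 1:
1 = 1·9 − 4·2
  = −4·20 + 9·9
  = 9·49 − 22·20
  = −22·69 + 31·49
  = 31·394 − 177·69
  = −177·463 + 208·394
So 394⁻¹ ≡ 208 (mod 463).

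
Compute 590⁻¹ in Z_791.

669

By the extended Euclidean algorithm:
791 = 1·590 + 201
590 = 2·201 + 188
201 = 1·188 + 13
188 = 14·13 + 6
13 = 2·6 + 1
6 = 6·1 + 0
gcd(590, 791) = 1, so the inverse exists.
Bézout: 1 = 91·791 − 122·590.
So 590⁻¹ ≡ −122 ≡ 669 (mod 791).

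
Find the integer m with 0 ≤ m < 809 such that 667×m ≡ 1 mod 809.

188

Run the extended Euclidean algorithm:
809 = 1·667 + 142
667 = 4·142 + 99
142 = 1·99 + 43
99 = 2·43 + 13
43 = 3·13 + 4
13 = 3·4 + 1
4 = 4·1 + 0
gcd(667, 809) = 1, so the inverse exists.
Back-substitute for 1:
1 = 1·13 − 3·4
  = −3·43 + 10·13
  = 10·99 − 23·43
  = −23·142 + 33·99
  = 33·667 − 155·142
  = −155·809 + 188·667
So 667⁻¹ ≡ 188 (mod 809).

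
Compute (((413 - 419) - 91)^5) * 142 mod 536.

98

413 - 419 = -6 ≡ 530 (mod 536)
530 - 91 = 439
(439)^5 ≡ 431 (mod 536)
431 * 142 = 61202 ≡ 98 (mod 536)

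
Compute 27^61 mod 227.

By square-and-multiply:
61 in binary is 111101, i.e. 61 = 32 + 16 + 8 + 4 + 1.
27^1 ≡ 27 (mod 227)
27^2 ≡ 27^2 = 729 ≡ 48 (mod 227)
27^4 ≡ 48^2 = 2304 ≡ 34 (mod 227)
27^8 ≡ 34^2 = 1156 ≡ 21 (mod 227)
27^16 ≡ 21^2 = 441 ≡ 214 (mod 227)
27^32 ≡ 214^2 = 45796 ≡ 169 (mod 227)
27^61 = 27^32 × 27^16 × 27^8 × 27^4 × 27^1 ≡ 169 × 214 × 21 × 34 × 27 (mod 227).
Accumulate the product:
169 × 214 = 36166 ≡ 73
73 × 21 = 1533 ≡ 171
171 × 34 = 5814 ≡ 139
139 × 27 = 3753 ≡ 121

121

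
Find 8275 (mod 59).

15

8275 = 140·59 + 15, so 8275 ≡ 15 (mod 59).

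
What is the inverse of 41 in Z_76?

76 = 1*41 + 35
41 = 1*35 + 6
35 = 5*6 + 5
6 = 1*5 + 1
5 = 5*1 + 0
gcd(41, 76) = 1, so the inverse exists.
Back-substitute for 1:
1 = 1*6 − 1*5
  = −1*35 + 6*6
  = 6*41 − 7*35
  = −7*76 + 13*41
So 41⁻¹ ≡ 13 (mod 76).

13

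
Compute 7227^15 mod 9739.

By square-and-multiply:
15 in binary is 1111, i.e. 15 = 8 + 4 + 2 + 1.
7227^1 ≡ 7227 (mod 9739)
7227^2 ≡ 7227^2 = 52229529 ≡ 9011 (mod 9739)
7227^4 ≡ 9011^2 = 81198121 ≡ 4078 (mod 9739)
7227^8 ≡ 4078^2 = 16630084 ≡ 5611 (mod 9739)
7227^15 = 7227^8 × 7227^4 × 7227^2 × 7227^1 ≡ 5611 × 4078 × 9011 × 7227 (mod 9739).
Accumulate the product:
5611 × 4078 = 22881658 ≡ 4747
4747 × 9011 = 42775217 ≡ 1529
1529 × 7227 = 11050083 ≡ 6057

6057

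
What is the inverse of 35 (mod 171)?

44

171 = 4·35 + 31
35 = 1·31 + 4
31 = 7·4 + 3
4 = 1·3 + 1
3 = 3·1 + 0
gcd(35, 171) = 1, so the inverse exists.
Bézout: 1 = −9·171 + 44·35.
So 35⁻¹ ≡ 44 (mod 171).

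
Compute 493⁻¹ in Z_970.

667

By the extended Euclidean algorithm:
970 = 1*493 + 477
493 = 1*477 + 16
477 = 29*16 + 13
16 = 1*13 + 3
13 = 4*3 + 1
3 = 3*1 + 0
gcd(493, 970) = 1, so the inverse exists.
Back-substitute for 1:
1 = 1*13 − 4*3
  = −4*16 + 5*13
  = 5*477 − 149*16
  = −149*493 + 154*477
  = 154*970 − 303*493
So 493⁻¹ ≡ −303 ≡ 667 (mod 970).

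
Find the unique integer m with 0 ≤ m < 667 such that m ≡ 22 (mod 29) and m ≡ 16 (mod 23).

660

29⁻¹ mod 23: 29×4 ≡ 1 (mod 23), so 29⁻¹ ≡ 4.
m = 22 + 29×((16 − 22)×4 mod 23) = 22 + 29×22 = 660.
Check: 660 mod 29 = 22, 660 mod 23 = 16. ✓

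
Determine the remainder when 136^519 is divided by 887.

360

By square-and-multiply:
519 in binary is 1000000111, i.e. 519 = 512 + 4 + 2 + 1.
136^1 ≡ 136 (mod 887)
136^2 ≡ 136^2 = 18496 ≡ 756 (mod 887)
136^4 ≡ 756^2 = 571536 ≡ 308 (mod 887)
136^8 ≡ 308^2 = 94864 ≡ 842 (mod 887)
136^16 ≡ 842^2 = 708964 ≡ 251 (mod 887)
136^32 ≡ 251^2 = 63001 ≡ 24 (mod 887)
136^64 ≡ 24^2 = 576 (mod 887)
136^128 ≡ 576^2 = 331776 ≡ 38 (mod 887)
136^256 ≡ 38^2 = 1444 ≡ 557 (mod 887)
136^512 ≡ 557^2 = 310249 ≡ 686 (mod 887)
136^519 = 136^512 * 136^4 * 136^2 * 136^1 ≡ 686 * 308 * 756 * 136 (mod 887).
Accumulate the product:
686 * 308 = 211288 ≡ 182
182 * 756 = 137592 ≡ 107
107 * 136 = 14552 ≡ 360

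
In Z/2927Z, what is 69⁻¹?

806

Run the extended Euclidean algorithm:
2927 = 42×69 + 29
69 = 2×29 + 11
29 = 2×11 + 7
11 = 1×7 + 4
7 = 1×4 + 3
4 = 1×3 + 1
3 = 3×1 + 0
gcd(69, 2927) = 1, so the inverse exists.
Bézout: 1 = −19×2927 + 806×69.
So 69⁻¹ ≡ 806 (mod 2927).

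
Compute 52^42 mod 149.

42 in binary is 101010, i.e. 42 = 32 + 8 + 2.
52^1 ≡ 52 (mod 149)
52^2 ≡ 52^2 = 2704 ≡ 22 (mod 149)
52^4 ≡ 22^2 = 484 ≡ 37 (mod 149)
52^8 ≡ 37^2 = 1369 ≡ 28 (mod 149)
52^16 ≡ 28^2 = 784 ≡ 39 (mod 149)
52^32 ≡ 39^2 = 1521 ≡ 31 (mod 149)
52^42 = 52^32 × 52^8 × 52^2 ≡ 31 × 28 × 22 (mod 149).
Accumulate the product:
31 × 28 = 868 ≡ 123
123 × 22 = 2706 ≡ 24

24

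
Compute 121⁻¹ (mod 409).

240

409 = 3×121 + 46
121 = 2×46 + 29
46 = 1×29 + 17
29 = 1×17 + 12
17 = 1×12 + 5
12 = 2×5 + 2
5 = 2×2 + 1
2 = 2×1 + 0
gcd(121, 409) = 1, so the inverse exists.
Back-substitute for 1:
1 = 1×5 − 2×2
  = −2×12 + 5×5
  = 5×17 − 7×12
  = −7×29 + 12×17
  = 12×46 − 19×29
  = −19×121 + 50×46
  = 50×409 − 169×121
So 121⁻¹ ≡ −169 ≡ 240 (mod 409).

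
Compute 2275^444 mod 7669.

3569

444 in binary is 110111100, i.e. 444 = 256 + 128 + 32 + 16 + 8 + 4.
2275^1 ≡ 2275 (mod 7669)
2275^2 ≡ 2275^2 = 5175625 ≡ 6719 (mod 7669)
2275^4 ≡ 6719^2 = 45144961 ≡ 5227 (mod 7669)
2275^8 ≡ 5227^2 = 27321529 ≡ 4551 (mod 7669)
2275^16 ≡ 4551^2 = 20711601 ≡ 5301 (mod 7669)
2275^32 ≡ 5301^2 = 28100601 ≡ 1385 (mod 7669)
2275^64 ≡ 1385^2 = 1918225 ≡ 975 (mod 7669)
2275^128 ≡ 975^2 = 950625 ≡ 7338 (mod 7669)
2275^256 ≡ 7338^2 = 53846244 ≡ 2195 (mod 7669)
2275^444 = 2275^256 * 2275^128 * 2275^32 * 2275^16 * 2275^8 * 2275^4 ≡ 2195 * 7338 * 1385 * 5301 * 4551 * 5227 (mod 7669).
Accumulate the product:
2195 * 7338 = 16106910 ≡ 2010
2010 * 1385 = 2783850 ≡ 3
3 * 5301 = 15903 ≡ 565
565 * 4551 = 2571315 ≡ 2200
2200 * 5227 = 11499400 ≡ 3569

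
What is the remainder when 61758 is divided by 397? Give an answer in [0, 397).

223

61758 = 155·397 + 223, so 61758 ≡ 223 (mod 397).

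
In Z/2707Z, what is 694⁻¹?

667

Run the extended Euclidean algorithm:
2707 = 3·694 + 625
694 = 1·625 + 69
625 = 9·69 + 4
69 = 17·4 + 1
4 = 4·1 + 0
gcd(694, 2707) = 1, so the inverse exists.
Bézout: 1 = −171·2707 + 667·694.
So 694⁻¹ ≡ 667 (mod 2707).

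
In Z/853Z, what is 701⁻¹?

Apply the Euclidean algorithm and back-substitute:
853 = 1*701 + 152
701 = 4*152 + 93
152 = 1*93 + 59
93 = 1*59 + 34
59 = 1*34 + 25
34 = 1*25 + 9
25 = 2*9 + 7
9 = 1*7 + 2
7 = 3*2 + 1
2 = 2*1 + 0
gcd(701, 853) = 1, so the inverse exists.
Bézout: 1 = 309*853 − 376*701.
So 701⁻¹ ≡ −376 ≡ 477 (mod 853).

477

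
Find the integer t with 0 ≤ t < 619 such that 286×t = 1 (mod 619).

By the extended Euclidean algorithm:
619 = 2×286 + 47
286 = 6×47 + 4
47 = 11×4 + 3
4 = 1×3 + 1
3 = 3×1 + 0
gcd(286, 619) = 1, so the inverse exists.
Back-substitute for 1:
1 = 1×4 − 1×3
  = −1×47 + 12×4
  = 12×286 − 73×47
  = −73×619 + 158×286
So 286⁻¹ ≡ 158 (mod 619).

158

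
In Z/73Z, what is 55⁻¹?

4

73 = 1*55 + 18
55 = 3*18 + 1
18 = 18*1 + 0
gcd(55, 73) = 1, so the inverse exists.
Back-substitute for 1:
1 = 1*55 − 3*18
  = −3*73 + 4*55
So 55⁻¹ ≡ 4 (mod 73).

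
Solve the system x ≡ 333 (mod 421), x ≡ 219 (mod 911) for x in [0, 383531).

421⁻¹ mod 911: 421*132 ≡ 1 (mod 911), so 421⁻¹ ≡ 132.
x = 333 + 421*((219 − 333)*132 mod 911) = 333 + 421*439 = 185152.

185152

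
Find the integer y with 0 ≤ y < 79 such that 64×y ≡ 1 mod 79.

21

By the extended Euclidean algorithm:
79 = 1×64 + 15
64 = 4×15 + 4
15 = 3×4 + 3
4 = 1×3 + 1
3 = 3×1 + 0
gcd(64, 79) = 1, so the inverse exists.
Back-substitute for 1:
1 = 1×4 − 1×3
  = −1×15 + 4×4
  = 4×64 − 17×15
  = −17×79 + 21×64
So 64⁻¹ ≡ 21 (mod 79).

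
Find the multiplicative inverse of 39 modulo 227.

163

Run the extended Euclidean algorithm:
227 = 5·39 + 32
39 = 1·32 + 7
32 = 4·7 + 4
7 = 1·4 + 3
4 = 1·3 + 1
3 = 3·1 + 0
gcd(39, 227) = 1, so the inverse exists.
Bézout: 1 = 11·227 − 64·39.
So 39⁻¹ ≡ −64 ≡ 163 (mod 227).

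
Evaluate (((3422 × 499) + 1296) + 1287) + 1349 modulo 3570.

3422 × 499 = 1707578 ≡ 1118 (mod 3570)
1118 + 1296 = 2414
2414 + 1287 = 3701 ≡ 131 (mod 3570)
131 + 1349 = 1480

1480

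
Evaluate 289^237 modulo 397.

230

289^1 ≡ 289 (mod 397)
289^2 ≡ 289^2 = 83521 ≡ 151 (mod 397)
289^4 ≡ 151^2 = 22801 ≡ 172 (mod 397)
289^8 ≡ 172^2 = 29584 ≡ 206 (mod 397)
289^16 ≡ 206^2 = 42436 ≡ 354 (mod 397)
289^32 ≡ 354^2 = 125316 ≡ 261 (mod 397)
289^64 ≡ 261^2 = 68121 ≡ 234 (mod 397)
289^128 ≡ 234^2 = 54756 ≡ 367 (mod 397)
289^237 = 289^128 * 289^64 * 289^32 * 289^8 * 289^4 * 289^1 ≡ 367 * 234 * 261 * 206 * 172 * 289 (mod 397).
Accumulate the product:
367 * 234 = 85878 ≡ 126
126 * 261 = 32886 ≡ 332
332 * 206 = 68392 ≡ 108
108 * 172 = 18576 ≡ 314
314 * 289 = 90746 ≡ 230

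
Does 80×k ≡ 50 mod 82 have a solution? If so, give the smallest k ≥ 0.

16

gcd(80, 82) = 2, and 2 | 50, so solutions exist.
Divide through by 2: 40×k ≡ 25 mod 41.
40⁻¹ ≡ 40 (mod 41).
k ≡ 40×25 ≡ 16 (mod 41).
The smallest non-negative solution is k = 16.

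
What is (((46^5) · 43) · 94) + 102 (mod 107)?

(46)^5 ≡ 67 (mod 107)
67 · 43 = 2881 ≡ 99 (mod 107)
99 · 94 = 9306 ≡ 104 (mod 107)
104 + 102 = 206 ≡ 99 (mod 107)

99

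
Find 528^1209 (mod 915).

1209 in binary is 10010111001, i.e. 1209 = 1024 + 128 + 32 + 16 + 8 + 1.
528^1 ≡ 528 (mod 915)
528^2 ≡ 528^2 = 278784 ≡ 624 (mod 915)
528^4 ≡ 624^2 = 389376 ≡ 501 (mod 915)
528^8 ≡ 501^2 = 251001 ≡ 291 (mod 915)
528^16 ≡ 291^2 = 84681 ≡ 501 (mod 915)
528^32 ≡ 501^2 = 251001 ≡ 291 (mod 915)
528^64 ≡ 291^2 = 84681 ≡ 501 (mod 915)
528^128 ≡ 501^2 = 251001 ≡ 291 (mod 915)
528^256 ≡ 291^2 = 84681 ≡ 501 (mod 915)
528^512 ≡ 501^2 = 251001 ≡ 291 (mod 915)
528^1024 ≡ 291^2 = 84681 ≡ 501 (mod 915)
528^1209 = 528^1024 × 528^128 × 528^32 × 528^16 × 528^8 × 528^1 ≡ 501 × 291 × 291 × 501 × 291 × 528 (mod 915).
Accumulate the product:
501 × 291 = 145791 ≡ 306
306 × 291 = 89046 ≡ 291
291 × 501 = 145791 ≡ 306
306 × 291 = 89046 ≡ 291
291 × 528 = 153648 ≡ 843

843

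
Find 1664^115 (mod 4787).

115 in binary is 1110011, i.e. 115 = 64 + 32 + 16 + 2 + 1.
1664^1 ≡ 1664 (mod 4787)
1664^2 ≡ 1664^2 = 2768896 ≡ 2010 (mod 4787)
1664^4 ≡ 2010^2 = 4040100 ≡ 4659 (mod 4787)
1664^8 ≡ 4659^2 = 21706281 ≡ 2023 (mod 4787)
1664^16 ≡ 2023^2 = 4092529 ≡ 4431 (mod 4787)
1664^32 ≡ 4431^2 = 19633761 ≡ 2274 (mod 4787)
1664^64 ≡ 2274^2 = 5171076 ≡ 1116 (mod 4787)
1664^115 = 1664^64 × 1664^32 × 1664^16 × 1664^2 × 1664^1 ≡ 1116 × 2274 × 4431 × 2010 × 1664 (mod 4787).
Accumulate the product:
1116 × 2274 = 2537784 ≡ 674
674 × 4431 = 2986494 ≡ 4193
4193 × 2010 = 8427930 ≡ 2810
2810 × 1664 = 4675840 ≡ 3728

3728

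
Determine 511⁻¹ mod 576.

319

576 = 1·511 + 65
511 = 7·65 + 56
65 = 1·56 + 9
56 = 6·9 + 2
9 = 4·2 + 1
2 = 2·1 + 0
gcd(511, 576) = 1, so the inverse exists.
Back-substitute for 1:
1 = 1·9 − 4·2
  = −4·56 + 25·9
  = 25·65 − 29·56
  = −29·511 + 228·65
  = 228·576 − 257·511
So 511⁻¹ ≡ −257 ≡ 319 (mod 576).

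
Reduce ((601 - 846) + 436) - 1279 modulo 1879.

601 - 846 = -245 ≡ 1634 (mod 1879)
1634 + 436 = 2070 ≡ 191 (mod 1879)
191 - 1279 = -1088 ≡ 791 (mod 1879)

791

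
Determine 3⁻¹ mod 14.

5

Run the extended Euclidean algorithm:
14 = 4×3 + 2
3 = 1×2 + 1
2 = 2×1 + 0
gcd(3, 14) = 1, so the inverse exists.
Back-substitute for 1:
1 = 1×3 − 1×2
  = −1×14 + 5×3
So 3⁻¹ ≡ 5 (mod 14).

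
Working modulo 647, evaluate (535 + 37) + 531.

535 + 37 = 572
572 + 531 = 1103 ≡ 456 (mod 647)

456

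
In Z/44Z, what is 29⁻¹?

41

Run the extended Euclidean algorithm:
44 = 1·29 + 15
29 = 1·15 + 14
15 = 1·14 + 1
14 = 14·1 + 0
gcd(29, 44) = 1, so the inverse exists.
Back-substitute for 1:
1 = 1·15 − 1·14
  = −1·29 + 2·15
  = 2·44 − 3·29
So 29⁻¹ ≡ −3 ≡ 41 (mod 44).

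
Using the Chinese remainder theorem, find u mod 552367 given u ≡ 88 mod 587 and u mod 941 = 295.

587⁻¹ mod 941: 587·731 ≡ 1 (mod 941), so 587⁻¹ ≡ 731.
u = 88 + 587·((295 − 88)·731 mod 941) = 88 + 587·757 = 444447.
Check: 444447 mod 587 = 88, 444447 mod 941 = 295. ✓

444447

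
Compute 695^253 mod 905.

280

695^1 ≡ 695 (mod 905)
695^2 ≡ 695^2 = 483025 ≡ 660 (mod 905)
695^4 ≡ 660^2 = 435600 ≡ 295 (mod 905)
695^8 ≡ 295^2 = 87025 ≡ 145 (mod 905)
695^16 ≡ 145^2 = 21025 ≡ 210 (mod 905)
695^32 ≡ 210^2 = 44100 ≡ 660 (mod 905)
695^64 ≡ 660^2 = 435600 ≡ 295 (mod 905)
695^128 ≡ 295^2 = 87025 ≡ 145 (mod 905)
695^253 = 695^128 × 695^64 × 695^32 × 695^16 × 695^8 × 695^4 × 695^1 ≡ 145 × 295 × 660 × 210 × 145 × 295 × 695 (mod 905).
Accumulate the product:
145 × 295 = 42775 ≡ 240
240 × 660 = 158400 ≡ 25
25 × 210 = 5250 ≡ 725
725 × 145 = 105125 ≡ 145
145 × 295 = 42775 ≡ 240
240 × 695 = 166800 ≡ 280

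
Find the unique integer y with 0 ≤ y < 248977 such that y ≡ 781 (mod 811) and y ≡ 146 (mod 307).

811⁻¹ mod 307: 811*120 ≡ 1 (mod 307), so 811⁻¹ ≡ 120.
y = 781 + 811*((146 − 781)*120 mod 307) = 781 + 811*243 = 197854.
Check: 197854 mod 811 = 781, 197854 mod 307 = 146. ✓

197854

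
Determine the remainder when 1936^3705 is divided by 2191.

1

Using repeated squaring:
1936^1 ≡ 1936 (mod 2191)
1936^2 ≡ 1936^2 = 3748096 ≡ 1486 (mod 2191)
1936^4 ≡ 1486^2 = 2208196 ≡ 1859 (mod 2191)
1936^8 ≡ 1859^2 = 3455881 ≡ 674 (mod 2191)
1936^16 ≡ 674^2 = 454276 ≡ 739 (mod 2191)
1936^32 ≡ 739^2 = 546121 ≡ 562 (mod 2191)
1936^64 ≡ 562^2 = 315844 ≡ 340 (mod 2191)
1936^128 ≡ 340^2 = 115600 ≡ 1668 (mod 2191)
1936^256 ≡ 1668^2 = 2782224 ≡ 1845 (mod 2191)
1936^512 ≡ 1845^2 = 3404025 ≡ 1402 (mod 2191)
1936^1024 ≡ 1402^2 = 1965604 ≡ 277 (mod 2191)
1936^2048 ≡ 277^2 = 76729 ≡ 44 (mod 2191)
1936^3705 = 1936^2048 * 1936^1024 * 1936^512 * 1936^64 * 1936^32 * 1936^16 * 1936^8 * 1936^1 ≡ 44 * 277 * 1402 * 340 * 562 * 739 * 674 * 1936 (mod 2191).
Accumulate the product:
44 * 277 = 12188 ≡ 1233
1233 * 1402 = 1728666 ≡ 2158
2158 * 340 = 733720 ≡ 1926
1926 * 562 = 1082412 ≡ 58
58 * 739 = 42862 ≡ 1233
1233 * 674 = 831042 ≡ 653
653 * 1936 = 1264208 ≡ 1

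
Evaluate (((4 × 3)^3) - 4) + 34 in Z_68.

4 × 3 = 12
(12)^3 ≡ 28 (mod 68)
28 - 4 = 24
24 + 34 = 58

58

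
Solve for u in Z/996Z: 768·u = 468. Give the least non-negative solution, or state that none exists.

gcd(768, 996) = 12, and 12 | 468, so solutions exist.
Divide through by 12: 64·u = 39 (mod 83).
64⁻¹ ≡ 48 (mod 83).
u ≡ 48·39 ≡ 46 (mod 83).
The smallest non-negative solution is u = 46.

46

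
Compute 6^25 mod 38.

28

Compute successive squares:
25 in binary is 11001, i.e. 25 = 16 + 8 + 1.
6^1 ≡ 6 (mod 38)
6^2 ≡ 6^2 = 36 (mod 38)
6^4 ≡ 36^2 = 1296 ≡ 4 (mod 38)
6^8 ≡ 4^2 = 16 (mod 38)
6^16 ≡ 16^2 = 256 ≡ 28 (mod 38)
6^25 = 6^16 × 6^8 × 6^1 ≡ 28 × 16 × 6 (mod 38).
Accumulate the product:
28 × 16 = 448 ≡ 30
30 × 6 = 180 ≡ 28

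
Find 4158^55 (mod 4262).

2288

By square-and-multiply:
55 in binary is 110111, i.e. 55 = 32 + 16 + 4 + 2 + 1.
4158^1 ≡ 4158 (mod 4262)
4158^2 ≡ 4158^2 = 17288964 ≡ 2292 (mod 4262)
4158^4 ≡ 2292^2 = 5253264 ≡ 2480 (mod 4262)
4158^8 ≡ 2480^2 = 6150400 ≡ 334 (mod 4262)
4158^16 ≡ 334^2 = 111556 ≡ 744 (mod 4262)
4158^32 ≡ 744^2 = 553536 ≡ 3738 (mod 4262)
4158^55 = 4158^32 × 4158^16 × 4158^4 × 4158^2 × 4158^1 ≡ 3738 × 744 × 2480 × 2292 × 4158 (mod 4262).
Accumulate the product:
3738 × 744 = 2781072 ≡ 2248
2248 × 2480 = 5575040 ≡ 344
344 × 2292 = 788448 ≡ 4240
4240 × 4158 = 17629920 ≡ 2288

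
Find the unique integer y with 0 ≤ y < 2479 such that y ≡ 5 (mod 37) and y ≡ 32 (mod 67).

37⁻¹ mod 67: 37×29 ≡ 1 (mod 67), so 37⁻¹ ≡ 29.
y = 5 + 37×((32 − 5)×29 mod 67) = 5 + 37×46 = 1707.

1707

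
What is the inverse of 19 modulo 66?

Apply the Euclidean algorithm and back-substitute:
66 = 3×19 + 9
19 = 2×9 + 1
9 = 9×1 + 0
gcd(19, 66) = 1, so the inverse exists.
Bézout: 1 = −2×66 + 7×19.
So 19⁻¹ ≡ 7 (mod 66).

7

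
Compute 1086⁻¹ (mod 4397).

4231

4397 = 4·1086 + 53
1086 = 20·53 + 26
53 = 2·26 + 1
26 = 26·1 + 0
gcd(1086, 4397) = 1, so the inverse exists.
Bézout: 1 = 41·4397 − 166·1086.
So 1086⁻¹ ≡ −166 ≡ 4231 (mod 4397).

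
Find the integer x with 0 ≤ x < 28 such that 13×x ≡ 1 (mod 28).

Run the extended Euclidean algorithm:
28 = 2·13 + 2
13 = 6·2 + 1
2 = 2·1 + 0
gcd(13, 28) = 1, so the inverse exists.
Bézout: 1 = −6·28 + 13·13.
So 13⁻¹ ≡ 13 (mod 28).

13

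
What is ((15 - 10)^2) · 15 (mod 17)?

1

15 - 10 = 5
(5)^2 ≡ 8 (mod 17)
8 · 15 = 120 ≡ 1 (mod 17)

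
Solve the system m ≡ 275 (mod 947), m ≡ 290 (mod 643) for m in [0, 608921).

86452

947⁻¹ mod 643: 947·349 ≡ 1 (mod 643), so 947⁻¹ ≡ 349.
m = 275 + 947·((290 − 275)·349 mod 643) = 275 + 947·91 = 86452.
Check: 86452 mod 947 = 275, 86452 mod 643 = 290. ✓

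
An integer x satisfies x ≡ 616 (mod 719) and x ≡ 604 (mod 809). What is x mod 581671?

78268

719⁻¹ mod 809: 719·800 ≡ 1 (mod 809), so 719⁻¹ ≡ 800.
x = 616 + 719·((604 − 616)·800 mod 809) = 616 + 719·108 = 78268.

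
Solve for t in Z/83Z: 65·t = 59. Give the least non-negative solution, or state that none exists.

29

gcd(65, 83) = 1, so a unique solution mod 83 exists.
65⁻¹ ≡ 23 (mod 83).
t ≡ 23·59 ≡ 29 (mod 83).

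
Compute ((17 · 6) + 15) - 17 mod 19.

5

17 · 6 = 102 ≡ 7 (mod 19)
7 + 15 = 22 ≡ 3 (mod 19)
3 - 17 = -14 ≡ 5 (mod 19)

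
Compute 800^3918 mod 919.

3918 in binary is 111101001110, i.e. 3918 = 2048 + 1024 + 512 + 256 + 64 + 8 + 4 + 2.
800^1 ≡ 800 (mod 919)
800^2 ≡ 800^2 = 640000 ≡ 376 (mod 919)
800^4 ≡ 376^2 = 141376 ≡ 769 (mod 919)
800^8 ≡ 769^2 = 591361 ≡ 444 (mod 919)
800^16 ≡ 444^2 = 197136 ≡ 470 (mod 919)
800^32 ≡ 470^2 = 220900 ≡ 340 (mod 919)
800^64 ≡ 340^2 = 115600 ≡ 725 (mod 919)
800^128 ≡ 725^2 = 525625 ≡ 876 (mod 919)
800^256 ≡ 876^2 = 767376 ≡ 11 (mod 919)
800^512 ≡ 11^2 = 121 (mod 919)
800^1024 ≡ 121^2 = 14641 ≡ 856 (mod 919)
800^2048 ≡ 856^2 = 732736 ≡ 293 (mod 919)
800^3918 = 800^2048 · 800^1024 · 800^512 · 800^256 · 800^64 · 800^8 · 800^4 · 800^2 ≡ 293 · 856 · 121 · 11 · 725 · 444 · 769 · 376 (mod 919).
Accumulate the product:
293 · 856 = 250808 ≡ 840
840 · 121 = 101640 ≡ 550
550 · 11 = 6050 ≡ 536
536 · 725 = 388600 ≡ 782
782 · 444 = 347208 ≡ 745
745 · 769 = 572905 ≡ 368
368 · 376 = 138368 ≡ 518

518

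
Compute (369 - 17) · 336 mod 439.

369 - 17 = 352
352 · 336 = 118272 ≡ 181 (mod 439)

181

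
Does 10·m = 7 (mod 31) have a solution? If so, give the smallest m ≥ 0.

gcd(10, 31) = 1, so a unique solution mod 31 exists.
10⁻¹ ≡ 28 (mod 31).
m ≡ 28·7 ≡ 10 (mod 31).

10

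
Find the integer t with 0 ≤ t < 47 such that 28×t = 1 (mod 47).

Apply the Euclidean algorithm and back-substitute:
47 = 1·28 + 19
28 = 1·19 + 9
19 = 2·9 + 1
9 = 9·1 + 0
gcd(28, 47) = 1, so the inverse exists.
Back-substitute for 1:
1 = 1·19 − 2·9
  = −2·28 + 3·19
  = 3·47 − 5·28
So 28⁻¹ ≡ −5 ≡ 42 (mod 47).

42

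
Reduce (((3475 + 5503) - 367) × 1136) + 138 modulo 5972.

3475 + 5503 = 8978 ≡ 3006 (mod 5972)
3006 - 367 = 2639
2639 × 1136 = 2997904 ≡ 5932 (mod 5972)
5932 + 138 = 6070 ≡ 98 (mod 5972)

98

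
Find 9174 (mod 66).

0

9174 = 139*66 + 0, so 9174 ≡ 0 (mod 66).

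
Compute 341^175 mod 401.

341^1 ≡ 341 (mod 401)
341^2 ≡ 341^2 = 116281 ≡ 392 (mod 401)
341^4 ≡ 392^2 = 153664 ≡ 81 (mod 401)
341^8 ≡ 81^2 = 6561 ≡ 145 (mod 401)
341^16 ≡ 145^2 = 21025 ≡ 173 (mod 401)
341^32 ≡ 173^2 = 29929 ≡ 255 (mod 401)
341^64 ≡ 255^2 = 65025 ≡ 63 (mod 401)
341^128 ≡ 63^2 = 3969 ≡ 360 (mod 401)
341^175 = 341^128 * 341^32 * 341^8 * 341^4 * 341^2 * 341^1 ≡ 360 * 255 * 145 * 81 * 392 * 341 (mod 401).
Accumulate the product:
360 * 255 = 91800 ≡ 372
372 * 145 = 53940 ≡ 206
206 * 81 = 16686 ≡ 245
245 * 392 = 96040 ≡ 201
201 * 341 = 68541 ≡ 371

371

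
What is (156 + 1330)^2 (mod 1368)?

244

156 + 1330 = 1486 ≡ 118 (mod 1368)
(118)^2 ≡ 244 (mod 1368)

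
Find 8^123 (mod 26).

Compute successive squares:
123 in binary is 1111011, i.e. 123 = 64 + 32 + 16 + 8 + 2 + 1.
8^1 ≡ 8 (mod 26)
8^2 ≡ 8^2 = 64 ≡ 12 (mod 26)
8^4 ≡ 12^2 = 144 ≡ 14 (mod 26)
8^8 ≡ 14^2 = 196 ≡ 14 (mod 26)
8^16 ≡ 14^2 = 196 ≡ 14 (mod 26)
8^32 ≡ 14^2 = 196 ≡ 14 (mod 26)
8^64 ≡ 14^2 = 196 ≡ 14 (mod 26)
8^123 = 8^64 * 8^32 * 8^16 * 8^8 * 8^2 * 8^1 ≡ 14 * 14 * 14 * 14 * 12 * 8 (mod 26).
Accumulate the product:
14 * 14 = 196 ≡ 14
14 * 14 = 196 ≡ 14
14 * 14 = 196 ≡ 14
14 * 12 = 168 ≡ 12
12 * 8 = 96 ≡ 18

18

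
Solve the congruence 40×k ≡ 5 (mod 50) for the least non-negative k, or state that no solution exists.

no solution

gcd(40, 50) = 10, and 10 does not divide 5.
So the congruence has no solution.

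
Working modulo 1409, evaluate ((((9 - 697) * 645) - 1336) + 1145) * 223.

903

9 - 697 = -688 ≡ 721 (mod 1409)
721 * 645 = 465045 ≡ 75 (mod 1409)
75 - 1336 = -1261 ≡ 148 (mod 1409)
148 + 1145 = 1293
1293 * 223 = 288339 ≡ 903 (mod 1409)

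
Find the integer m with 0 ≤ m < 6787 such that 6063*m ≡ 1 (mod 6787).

1678

6787 = 1*6063 + 724
6063 = 8*724 + 271
724 = 2*271 + 182
271 = 1*182 + 89
182 = 2*89 + 4
89 = 22*4 + 1
4 = 4*1 + 0
gcd(6063, 6787) = 1, so the inverse exists.
Bézout: 1 = −1499*6787 + 1678*6063.
So 6063⁻¹ ≡ 1678 (mod 6787).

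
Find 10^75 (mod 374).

Compute successive squares:
10^1 ≡ 10 (mod 374)
10^2 ≡ 10^2 = 100 (mod 374)
10^4 ≡ 100^2 = 10000 ≡ 276 (mod 374)
10^8 ≡ 276^2 = 76176 ≡ 254 (mod 374)
10^16 ≡ 254^2 = 64516 ≡ 188 (mod 374)
10^32 ≡ 188^2 = 35344 ≡ 188 (mod 374)
10^64 ≡ 188^2 = 35344 ≡ 188 (mod 374)
10^75 = 10^64 * 10^8 * 10^2 * 10^1 ≡ 188 * 254 * 100 * 10 (mod 374).
Accumulate the product:
188 * 254 = 47752 ≡ 254
254 * 100 = 25400 ≡ 342
342 * 10 = 3420 ≡ 54

54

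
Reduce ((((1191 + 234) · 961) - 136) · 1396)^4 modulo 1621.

27

1191 + 234 = 1425
1425 · 961 = 1369425 ≡ 1301 (mod 1621)
1301 - 136 = 1165
1165 · 1396 = 1626340 ≡ 477 (mod 1621)
(477)^4 ≡ 27 (mod 1621)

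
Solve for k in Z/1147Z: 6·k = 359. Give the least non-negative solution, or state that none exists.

gcd(6, 1147) = 1, so a unique solution mod 1147 exists.
6⁻¹ ≡ 956 (mod 1147).
k ≡ 956·359 ≡ 251 (mod 1147).

251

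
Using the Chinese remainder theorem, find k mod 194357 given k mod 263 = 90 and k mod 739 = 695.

263⁻¹ mod 739: 263×340 ≡ 1 (mod 739), so 263⁻¹ ≡ 340.
k = 90 + 263×((695 − 90)×340 mod 739) = 90 + 263×258 = 67944.
Check: 67944 mod 263 = 90, 67944 mod 739 = 695. ✓

67944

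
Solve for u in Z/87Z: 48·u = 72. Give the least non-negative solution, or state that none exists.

16

gcd(48, 87) = 3, and 3 | 72, so solutions exist.
Divide through by 3: 16·u ≡ 24 (mod 29).
16⁻¹ ≡ 20 (mod 29).
u ≡ 20·24 ≡ 16 (mod 29).
The smallest non-negative solution is u = 16.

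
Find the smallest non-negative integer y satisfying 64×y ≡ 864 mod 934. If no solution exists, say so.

247

gcd(64, 934) = 2, and 2 | 864, so solutions exist.
Divide through by 2: 32×y mod 467 = 432.
32⁻¹ ≡ 73 (mod 467).
y ≡ 73×432 ≡ 247 (mod 467).
The smallest non-negative solution is y = 247.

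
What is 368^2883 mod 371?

267

2883 in binary is 101101000011, i.e. 2883 = 2048 + 512 + 256 + 64 + 2 + 1.
368^1 ≡ 368 (mod 371)
368^2 ≡ 368^2 = 135424 ≡ 9 (mod 371)
368^4 ≡ 9^2 = 81 (mod 371)
368^8 ≡ 81^2 = 6561 ≡ 254 (mod 371)
368^16 ≡ 254^2 = 64516 ≡ 333 (mod 371)
368^32 ≡ 333^2 = 110889 ≡ 331 (mod 371)
368^64 ≡ 331^2 = 109561 ≡ 116 (mod 371)
368^128 ≡ 116^2 = 13456 ≡ 100 (mod 371)
368^256 ≡ 100^2 = 10000 ≡ 354 (mod 371)
368^512 ≡ 354^2 = 125316 ≡ 289 (mod 371)
368^1024 ≡ 289^2 = 83521 ≡ 46 (mod 371)
368^2048 ≡ 46^2 = 2116 ≡ 261 (mod 371)
368^2883 = 368^2048 × 368^512 × 368^256 × 368^64 × 368^2 × 368^1 ≡ 261 × 289 × 354 × 116 × 9 × 368 (mod 371).
Accumulate the product:
261 × 289 = 75429 ≡ 116
116 × 354 = 41064 ≡ 254
254 × 116 = 29464 ≡ 155
155 × 9 = 1395 ≡ 282
282 × 368 = 103776 ≡ 267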